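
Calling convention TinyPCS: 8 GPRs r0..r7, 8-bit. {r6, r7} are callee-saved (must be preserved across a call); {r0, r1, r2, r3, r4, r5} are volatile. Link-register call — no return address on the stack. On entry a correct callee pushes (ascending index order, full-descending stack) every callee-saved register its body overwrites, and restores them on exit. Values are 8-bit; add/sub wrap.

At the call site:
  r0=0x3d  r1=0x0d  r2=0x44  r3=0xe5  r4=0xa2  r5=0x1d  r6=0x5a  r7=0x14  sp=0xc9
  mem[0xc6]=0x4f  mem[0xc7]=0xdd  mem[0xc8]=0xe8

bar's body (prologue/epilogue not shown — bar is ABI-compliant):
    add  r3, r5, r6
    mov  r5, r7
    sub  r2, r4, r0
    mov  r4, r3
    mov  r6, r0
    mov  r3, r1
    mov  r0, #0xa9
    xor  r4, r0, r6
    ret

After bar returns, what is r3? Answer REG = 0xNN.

prologue: push r6 -> mem[0xc8]=0x5a, sp=0xc8
body[0] add  r3, r5, r6 -> r3=0x77
body[1] mov  r5, r7 -> r5=0x14
body[2] sub  r2, r4, r0 -> r2=0x65
body[3] mov  r4, r3 -> r4=0x77
body[4] mov  r6, r0 -> r6=0x3d
body[5] mov  r3, r1 -> r3=0x0d
body[6] mov  r0, #0xa9 -> r0=0xa9
body[7] xor  r4, r0, r6 -> r4=0x94
epilogue: pop r6=0x5a, sp=0xc9
r3 is caller-saved -> body value

REG = 0x0d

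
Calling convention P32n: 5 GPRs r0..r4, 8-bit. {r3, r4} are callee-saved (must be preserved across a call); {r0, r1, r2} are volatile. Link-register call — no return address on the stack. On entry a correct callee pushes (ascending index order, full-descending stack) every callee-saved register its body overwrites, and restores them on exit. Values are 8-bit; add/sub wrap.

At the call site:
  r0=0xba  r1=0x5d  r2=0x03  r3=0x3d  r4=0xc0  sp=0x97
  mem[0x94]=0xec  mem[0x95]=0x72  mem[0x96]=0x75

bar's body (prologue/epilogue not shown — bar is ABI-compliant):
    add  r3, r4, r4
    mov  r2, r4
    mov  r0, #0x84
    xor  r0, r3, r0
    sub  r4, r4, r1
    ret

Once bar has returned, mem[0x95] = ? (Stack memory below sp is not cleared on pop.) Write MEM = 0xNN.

prologue: push r3 → mem[0x96]=0x3d, sp=0x96
prologue: push r4 → mem[0x95]=0xc0, sp=0x95
body[0] add  r3, r4, r4 → r3=0x80
body[1] mov  r2, r4 → r2=0xc0
body[2] mov  r0, #0x84 → r0=0x84
body[3] xor  r0, r3, r0 → r0=0x04
body[4] sub  r4, r4, r1 → r4=0x63
epilogue: pop r4=0xc0, sp=0x96
epilogue: pop r3=0x3d, sp=0x97
prologue pushed ['r3', 'r4'] at ['0x96', '0x95']

MEM = 0xc0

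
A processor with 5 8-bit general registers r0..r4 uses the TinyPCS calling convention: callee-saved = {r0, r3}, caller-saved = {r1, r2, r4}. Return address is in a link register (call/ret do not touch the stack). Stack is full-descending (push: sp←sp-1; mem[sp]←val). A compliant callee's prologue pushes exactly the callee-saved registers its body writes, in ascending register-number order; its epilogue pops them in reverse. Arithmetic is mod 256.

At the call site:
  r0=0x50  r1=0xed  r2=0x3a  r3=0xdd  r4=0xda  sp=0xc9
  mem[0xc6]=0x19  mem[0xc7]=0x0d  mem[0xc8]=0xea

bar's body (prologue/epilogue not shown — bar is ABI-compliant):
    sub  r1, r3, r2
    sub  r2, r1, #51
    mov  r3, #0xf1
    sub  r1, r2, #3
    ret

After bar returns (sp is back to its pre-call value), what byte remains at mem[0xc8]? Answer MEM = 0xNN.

prologue: push r3 -> mem[0xc8]=0xdd, sp=0xc8
body[0] sub  r1, r3, r2 -> r1=0xa3
body[1] sub  r2, r1, #51 -> r2=0x70
body[2] mov  r3, #0xf1 -> r3=0xf1
body[3] sub  r1, r2, #3 -> r1=0x6d
epilogue: pop r3=0xdd, sp=0xc9
prologue pushed ['r3'] at ['0xc8']

MEM = 0xdd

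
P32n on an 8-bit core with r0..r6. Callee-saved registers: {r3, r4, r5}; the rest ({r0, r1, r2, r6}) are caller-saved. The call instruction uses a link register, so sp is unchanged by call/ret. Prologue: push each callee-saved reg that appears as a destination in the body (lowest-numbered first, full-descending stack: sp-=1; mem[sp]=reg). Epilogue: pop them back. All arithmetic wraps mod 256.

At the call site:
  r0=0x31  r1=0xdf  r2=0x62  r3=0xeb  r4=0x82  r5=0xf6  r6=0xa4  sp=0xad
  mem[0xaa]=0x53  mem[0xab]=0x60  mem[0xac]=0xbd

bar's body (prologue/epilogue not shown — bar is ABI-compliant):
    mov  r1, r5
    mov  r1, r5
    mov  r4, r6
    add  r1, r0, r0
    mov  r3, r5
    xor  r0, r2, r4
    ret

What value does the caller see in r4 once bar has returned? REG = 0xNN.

prologue: push r3 → mem[0xac]=0xeb, sp=0xac
prologue: push r4 → mem[0xab]=0x82, sp=0xab
body[0] mov  r1, r5 → r1=0xf6
body[1] mov  r1, r5 → r1=0xf6
body[2] mov  r4, r6 → r4=0xa4
body[3] add  r1, r0, r0 → r1=0x62
body[4] mov  r3, r5 → r3=0xf6
body[5] xor  r0, r2, r4 → r0=0xc6
epilogue: pop r4=0x82, sp=0xac
epilogue: pop r3=0xeb, sp=0xad
r4 is callee-saved → restored

REG = 0x82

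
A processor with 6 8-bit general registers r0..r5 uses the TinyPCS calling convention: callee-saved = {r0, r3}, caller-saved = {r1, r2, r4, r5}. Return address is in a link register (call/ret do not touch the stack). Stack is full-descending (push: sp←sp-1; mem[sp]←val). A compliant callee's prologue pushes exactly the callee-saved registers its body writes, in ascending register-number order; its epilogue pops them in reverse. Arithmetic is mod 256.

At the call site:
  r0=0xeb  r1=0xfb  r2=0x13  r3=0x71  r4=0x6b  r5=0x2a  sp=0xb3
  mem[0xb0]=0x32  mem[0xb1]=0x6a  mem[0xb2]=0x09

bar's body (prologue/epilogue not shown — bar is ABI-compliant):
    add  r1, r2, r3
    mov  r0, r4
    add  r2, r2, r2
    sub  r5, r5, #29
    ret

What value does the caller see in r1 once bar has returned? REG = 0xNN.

REG = 0x84

prologue: push r0 -> mem[0xb2]=0xeb, sp=0xb2
body[0] add  r1, r2, r3 -> r1=0x84
body[1] mov  r0, r4 -> r0=0x6b
body[2] add  r2, r2, r2 -> r2=0x26
body[3] sub  r5, r5, #29 -> r5=0x0d
epilogue: pop r0=0xeb, sp=0xb3
r1 is caller-saved -> body value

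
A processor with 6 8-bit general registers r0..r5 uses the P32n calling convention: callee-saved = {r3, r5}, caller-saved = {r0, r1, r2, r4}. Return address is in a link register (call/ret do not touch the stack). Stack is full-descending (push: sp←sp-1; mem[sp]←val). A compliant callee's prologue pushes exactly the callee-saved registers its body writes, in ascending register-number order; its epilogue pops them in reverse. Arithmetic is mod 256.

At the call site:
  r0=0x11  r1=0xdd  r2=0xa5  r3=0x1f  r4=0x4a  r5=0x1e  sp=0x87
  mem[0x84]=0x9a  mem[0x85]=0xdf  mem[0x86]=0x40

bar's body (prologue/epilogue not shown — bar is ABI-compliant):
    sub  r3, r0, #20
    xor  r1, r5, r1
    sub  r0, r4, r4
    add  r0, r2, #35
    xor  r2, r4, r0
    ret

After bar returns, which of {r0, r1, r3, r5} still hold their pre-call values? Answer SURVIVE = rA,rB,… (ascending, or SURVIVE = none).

prologue: push r3 -> mem[0x86]=0x1f, sp=0x86
body[0] sub  r3, r0, #20 -> r3=0xfd
body[1] xor  r1, r5, r1 -> r1=0xc3
body[2] sub  r0, r4, r4 -> r0=0x00
body[3] add  r0, r2, #35 -> r0=0xc8
body[4] xor  r2, r4, r0 -> r2=0x82
epilogue: pop r3=0x1f, sp=0x87
r0: caller-saved, written=True
r1: caller-saved, written=True
r3: callee-saved, written=True
r5: callee-saved, written=False

SURVIVE = r3,r5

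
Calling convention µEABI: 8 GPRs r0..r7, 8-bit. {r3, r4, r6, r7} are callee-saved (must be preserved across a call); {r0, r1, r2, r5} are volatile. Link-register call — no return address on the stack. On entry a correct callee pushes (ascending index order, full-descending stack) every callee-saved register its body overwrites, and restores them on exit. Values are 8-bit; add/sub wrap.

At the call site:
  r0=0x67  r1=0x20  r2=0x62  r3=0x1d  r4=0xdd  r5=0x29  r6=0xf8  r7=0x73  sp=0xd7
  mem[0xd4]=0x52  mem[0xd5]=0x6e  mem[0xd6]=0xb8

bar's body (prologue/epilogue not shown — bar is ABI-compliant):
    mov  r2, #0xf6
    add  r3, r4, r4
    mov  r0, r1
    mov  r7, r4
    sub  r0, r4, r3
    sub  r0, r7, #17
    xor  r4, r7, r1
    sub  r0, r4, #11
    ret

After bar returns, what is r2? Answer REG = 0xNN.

REG = 0xf6

prologue: push r3 -> mem[0xd6]=0x1d, sp=0xd6
prologue: push r4 -> mem[0xd5]=0xdd, sp=0xd5
prologue: push r7 -> mem[0xd4]=0x73, sp=0xd4
body[0] mov  r2, #0xf6 -> r2=0xf6
body[1] add  r3, r4, r4 -> r3=0xba
body[2] mov  r0, r1 -> r0=0x20
body[3] mov  r7, r4 -> r7=0xdd
body[4] sub  r0, r4, r3 -> r0=0x23
body[5] sub  r0, r7, #17 -> r0=0xcc
body[6] xor  r4, r7, r1 -> r4=0xfd
body[7] sub  r0, r4, #11 -> r0=0xf2
epilogue: pop r7=0x73, sp=0xd5
epilogue: pop r4=0xdd, sp=0xd6
epilogue: pop r3=0x1d, sp=0xd7
r2 is caller-saved -> body value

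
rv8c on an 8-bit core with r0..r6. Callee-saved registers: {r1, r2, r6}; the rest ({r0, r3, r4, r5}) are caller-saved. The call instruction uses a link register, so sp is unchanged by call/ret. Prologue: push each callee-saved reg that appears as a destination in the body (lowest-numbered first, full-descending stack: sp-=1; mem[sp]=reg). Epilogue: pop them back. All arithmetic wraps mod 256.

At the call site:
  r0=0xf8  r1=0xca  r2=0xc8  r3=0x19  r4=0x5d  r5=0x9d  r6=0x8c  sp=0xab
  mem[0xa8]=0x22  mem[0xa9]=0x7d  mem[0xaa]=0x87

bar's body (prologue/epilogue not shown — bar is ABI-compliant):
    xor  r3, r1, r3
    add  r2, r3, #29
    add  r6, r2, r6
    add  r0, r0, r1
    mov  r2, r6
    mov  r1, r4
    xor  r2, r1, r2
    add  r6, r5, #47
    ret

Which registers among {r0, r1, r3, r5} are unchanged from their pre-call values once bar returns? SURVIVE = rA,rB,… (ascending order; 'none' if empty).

prologue: push r1 → mem[0xaa]=0xca, sp=0xaa
prologue: push r2 → mem[0xa9]=0xc8, sp=0xa9
prologue: push r6 → mem[0xa8]=0x8c, sp=0xa8
body[0] xor  r3, r1, r3 → r3=0xd3
body[1] add  r2, r3, #29 → r2=0xf0
body[2] add  r6, r2, r6 → r6=0x7c
body[3] add  r0, r0, r1 → r0=0xc2
body[4] mov  r2, r6 → r2=0x7c
body[5] mov  r1, r4 → r1=0x5d
body[6] xor  r2, r1, r2 → r2=0x21
body[7] add  r6, r5, #47 → r6=0xcc
epilogue: pop r6=0x8c, sp=0xa9
epilogue: pop r2=0xc8, sp=0xaa
epilogue: pop r1=0xca, sp=0xab
r0: caller-saved, written=True
r1: callee-saved, written=True
r3: caller-saved, written=True
r5: caller-saved, written=False

SURVIVE = r1,r5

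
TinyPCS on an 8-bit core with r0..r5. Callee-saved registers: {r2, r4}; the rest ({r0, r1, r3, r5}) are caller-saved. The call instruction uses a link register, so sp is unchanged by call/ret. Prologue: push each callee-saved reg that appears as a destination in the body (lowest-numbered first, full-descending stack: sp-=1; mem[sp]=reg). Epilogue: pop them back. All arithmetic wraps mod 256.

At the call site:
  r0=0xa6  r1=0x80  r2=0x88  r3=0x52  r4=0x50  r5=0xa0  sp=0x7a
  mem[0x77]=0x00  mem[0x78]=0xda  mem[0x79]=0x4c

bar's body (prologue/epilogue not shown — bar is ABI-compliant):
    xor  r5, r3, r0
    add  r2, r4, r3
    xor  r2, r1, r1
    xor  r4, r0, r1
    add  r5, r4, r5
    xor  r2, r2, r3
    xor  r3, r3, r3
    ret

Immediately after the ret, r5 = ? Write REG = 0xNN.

prologue: push r2 -> mem[0x79]=0x88, sp=0x79
prologue: push r4 -> mem[0x78]=0x50, sp=0x78
body[0] xor  r5, r3, r0 -> r5=0xf4
body[1] add  r2, r4, r3 -> r2=0xa2
body[2] xor  r2, r1, r1 -> r2=0x00
body[3] xor  r4, r0, r1 -> r4=0x26
body[4] add  r5, r4, r5 -> r5=0x1a
body[5] xor  r2, r2, r3 -> r2=0x52
body[6] xor  r3, r3, r3 -> r3=0x00
epilogue: pop r4=0x50, sp=0x79
epilogue: pop r2=0x88, sp=0x7a
r5 is caller-saved -> body value

REG = 0x1a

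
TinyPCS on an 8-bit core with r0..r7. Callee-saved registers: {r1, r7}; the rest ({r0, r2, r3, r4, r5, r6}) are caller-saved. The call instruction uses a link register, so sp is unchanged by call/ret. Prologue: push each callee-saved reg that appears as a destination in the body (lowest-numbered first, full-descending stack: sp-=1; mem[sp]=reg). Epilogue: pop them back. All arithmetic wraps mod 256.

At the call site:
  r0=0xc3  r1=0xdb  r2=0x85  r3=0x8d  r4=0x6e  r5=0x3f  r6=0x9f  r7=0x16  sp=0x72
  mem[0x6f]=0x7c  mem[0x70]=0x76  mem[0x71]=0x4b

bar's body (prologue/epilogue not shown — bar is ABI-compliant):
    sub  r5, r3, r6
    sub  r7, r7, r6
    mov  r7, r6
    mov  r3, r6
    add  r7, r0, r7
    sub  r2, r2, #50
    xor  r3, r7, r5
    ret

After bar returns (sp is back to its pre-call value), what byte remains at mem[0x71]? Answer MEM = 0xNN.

MEM = 0x16

prologue: push r7 → mem[0x71]=0x16, sp=0x71
body[0] sub  r5, r3, r6 → r5=0xee
body[1] sub  r7, r7, r6 → r7=0x77
body[2] mov  r7, r6 → r7=0x9f
body[3] mov  r3, r6 → r3=0x9f
body[4] add  r7, r0, r7 → r7=0x62
body[5] sub  r2, r2, #50 → r2=0x53
body[6] xor  r3, r7, r5 → r3=0x8c
epilogue: pop r7=0x16, sp=0x72
prologue pushed ['r7'] at ['0x71']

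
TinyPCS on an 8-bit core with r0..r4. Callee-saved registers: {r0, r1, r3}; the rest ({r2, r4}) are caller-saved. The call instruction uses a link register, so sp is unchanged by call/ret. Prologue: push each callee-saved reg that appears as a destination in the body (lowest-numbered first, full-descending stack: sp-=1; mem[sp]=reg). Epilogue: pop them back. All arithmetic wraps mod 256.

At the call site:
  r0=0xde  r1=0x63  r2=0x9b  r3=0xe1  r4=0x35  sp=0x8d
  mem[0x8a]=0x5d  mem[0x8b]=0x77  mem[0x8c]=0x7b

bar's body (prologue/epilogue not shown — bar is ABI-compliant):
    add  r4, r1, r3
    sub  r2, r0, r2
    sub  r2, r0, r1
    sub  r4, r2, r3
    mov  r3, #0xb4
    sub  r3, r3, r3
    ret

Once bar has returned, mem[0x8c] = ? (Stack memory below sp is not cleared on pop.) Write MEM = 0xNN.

prologue: push r3 -> mem[0x8c]=0xe1, sp=0x8c
body[0] add  r4, r1, r3 -> r4=0x44
body[1] sub  r2, r0, r2 -> r2=0x43
body[2] sub  r2, r0, r1 -> r2=0x7b
body[3] sub  r4, r2, r3 -> r4=0x9a
body[4] mov  r3, #0xb4 -> r3=0xb4
body[5] sub  r3, r3, r3 -> r3=0x00
epilogue: pop r3=0xe1, sp=0x8d
prologue pushed ['r3'] at ['0x8c']

MEM = 0xe1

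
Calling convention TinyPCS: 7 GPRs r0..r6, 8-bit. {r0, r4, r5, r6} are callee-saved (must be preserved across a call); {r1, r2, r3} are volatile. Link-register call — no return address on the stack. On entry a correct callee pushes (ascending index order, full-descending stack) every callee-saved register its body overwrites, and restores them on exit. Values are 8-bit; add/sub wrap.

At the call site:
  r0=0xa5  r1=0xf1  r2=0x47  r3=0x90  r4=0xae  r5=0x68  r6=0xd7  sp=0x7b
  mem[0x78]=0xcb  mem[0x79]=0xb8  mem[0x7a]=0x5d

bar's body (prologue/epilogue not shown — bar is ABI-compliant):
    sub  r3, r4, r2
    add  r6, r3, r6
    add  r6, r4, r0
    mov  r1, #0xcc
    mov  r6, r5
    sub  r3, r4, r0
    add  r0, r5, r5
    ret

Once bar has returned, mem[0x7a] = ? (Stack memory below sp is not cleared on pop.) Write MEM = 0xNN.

prologue: push r0 -> mem[0x7a]=0xa5, sp=0x7a
prologue: push r6 -> mem[0x79]=0xd7, sp=0x79
body[0] sub  r3, r4, r2 -> r3=0x67
body[1] add  r6, r3, r6 -> r6=0x3e
body[2] add  r6, r4, r0 -> r6=0x53
body[3] mov  r1, #0xcc -> r1=0xcc
body[4] mov  r6, r5 -> r6=0x68
body[5] sub  r3, r4, r0 -> r3=0x09
body[6] add  r0, r5, r5 -> r0=0xd0
epilogue: pop r6=0xd7, sp=0x7a
epilogue: pop r0=0xa5, sp=0x7b
prologue pushed ['r0', 'r6'] at ['0x7a', '0x79']

MEM = 0xa5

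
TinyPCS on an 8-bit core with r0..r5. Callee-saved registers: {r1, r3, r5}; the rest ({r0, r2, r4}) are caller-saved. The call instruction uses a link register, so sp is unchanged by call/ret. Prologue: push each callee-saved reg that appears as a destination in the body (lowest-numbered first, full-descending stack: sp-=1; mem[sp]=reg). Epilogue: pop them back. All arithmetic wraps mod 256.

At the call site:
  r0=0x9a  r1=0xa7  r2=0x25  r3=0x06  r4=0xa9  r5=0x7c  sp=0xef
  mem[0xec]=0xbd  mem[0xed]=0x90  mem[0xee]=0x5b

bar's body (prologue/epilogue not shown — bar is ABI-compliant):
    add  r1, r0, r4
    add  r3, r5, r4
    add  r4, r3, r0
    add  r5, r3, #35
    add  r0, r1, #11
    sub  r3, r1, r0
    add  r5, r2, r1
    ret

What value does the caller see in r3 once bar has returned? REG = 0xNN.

REG = 0x06

prologue: push r1 → mem[0xee]=0xa7, sp=0xee
prologue: push r3 → mem[0xed]=0x06, sp=0xed
prologue: push r5 → mem[0xec]=0x7c, sp=0xec
body[0] add  r1, r0, r4 → r1=0x43
body[1] add  r3, r5, r4 → r3=0x25
body[2] add  r4, r3, r0 → r4=0xbf
body[3] add  r5, r3, #35 → r5=0x48
body[4] add  r0, r1, #11 → r0=0x4e
body[5] sub  r3, r1, r0 → r3=0xf5
body[6] add  r5, r2, r1 → r5=0x68
epilogue: pop r5=0x7c, sp=0xed
epilogue: pop r3=0x06, sp=0xee
epilogue: pop r1=0xa7, sp=0xef
r3 is callee-saved → restored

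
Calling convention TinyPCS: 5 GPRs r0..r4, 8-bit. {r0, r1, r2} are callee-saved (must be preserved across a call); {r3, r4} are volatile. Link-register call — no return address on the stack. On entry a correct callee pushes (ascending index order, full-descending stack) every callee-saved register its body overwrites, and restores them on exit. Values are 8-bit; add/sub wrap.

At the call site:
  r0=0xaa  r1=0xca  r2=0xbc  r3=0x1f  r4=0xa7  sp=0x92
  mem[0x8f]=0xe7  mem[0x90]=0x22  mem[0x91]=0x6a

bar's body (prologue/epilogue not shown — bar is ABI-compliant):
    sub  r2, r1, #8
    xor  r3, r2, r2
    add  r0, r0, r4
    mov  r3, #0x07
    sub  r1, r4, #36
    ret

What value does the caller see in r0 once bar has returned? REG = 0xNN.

REG = 0xaa

prologue: push r0 → mem[0x91]=0xaa, sp=0x91
prologue: push r1 → mem[0x90]=0xca, sp=0x90
prologue: push r2 → mem[0x8f]=0xbc, sp=0x8f
body[0] sub  r2, r1, #8 → r2=0xc2
body[1] xor  r3, r2, r2 → r3=0x00
body[2] add  r0, r0, r4 → r0=0x51
body[3] mov  r3, #0x07 → r3=0x07
body[4] sub  r1, r4, #36 → r1=0x83
epilogue: pop r2=0xbc, sp=0x90
epilogue: pop r1=0xca, sp=0x91
epilogue: pop r0=0xaa, sp=0x92
r0 is callee-saved → restored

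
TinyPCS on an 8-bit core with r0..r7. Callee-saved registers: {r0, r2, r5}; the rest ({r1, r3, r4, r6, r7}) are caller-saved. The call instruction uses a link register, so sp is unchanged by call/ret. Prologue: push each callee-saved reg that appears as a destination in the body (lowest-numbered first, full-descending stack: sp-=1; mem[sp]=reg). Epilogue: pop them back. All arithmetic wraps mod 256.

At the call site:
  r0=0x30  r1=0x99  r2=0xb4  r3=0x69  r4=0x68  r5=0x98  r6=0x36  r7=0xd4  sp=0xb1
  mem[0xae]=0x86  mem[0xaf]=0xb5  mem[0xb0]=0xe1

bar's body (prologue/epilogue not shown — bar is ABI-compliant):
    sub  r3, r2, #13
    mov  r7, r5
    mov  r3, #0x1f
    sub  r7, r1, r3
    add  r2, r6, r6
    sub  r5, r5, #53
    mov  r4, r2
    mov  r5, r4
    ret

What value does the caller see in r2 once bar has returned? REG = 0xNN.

REG = 0xb4

prologue: push r2 -> mem[0xb0]=0xb4, sp=0xb0
prologue: push r5 -> mem[0xaf]=0x98, sp=0xaf
body[0] sub  r3, r2, #13 -> r3=0xa7
body[1] mov  r7, r5 -> r7=0x98
body[2] mov  r3, #0x1f -> r3=0x1f
body[3] sub  r7, r1, r3 -> r7=0x7a
body[4] add  r2, r6, r6 -> r2=0x6c
body[5] sub  r5, r5, #53 -> r5=0x63
body[6] mov  r4, r2 -> r4=0x6c
body[7] mov  r5, r4 -> r5=0x6c
epilogue: pop r5=0x98, sp=0xb0
epilogue: pop r2=0xb4, sp=0xb1
r2 is callee-saved -> restored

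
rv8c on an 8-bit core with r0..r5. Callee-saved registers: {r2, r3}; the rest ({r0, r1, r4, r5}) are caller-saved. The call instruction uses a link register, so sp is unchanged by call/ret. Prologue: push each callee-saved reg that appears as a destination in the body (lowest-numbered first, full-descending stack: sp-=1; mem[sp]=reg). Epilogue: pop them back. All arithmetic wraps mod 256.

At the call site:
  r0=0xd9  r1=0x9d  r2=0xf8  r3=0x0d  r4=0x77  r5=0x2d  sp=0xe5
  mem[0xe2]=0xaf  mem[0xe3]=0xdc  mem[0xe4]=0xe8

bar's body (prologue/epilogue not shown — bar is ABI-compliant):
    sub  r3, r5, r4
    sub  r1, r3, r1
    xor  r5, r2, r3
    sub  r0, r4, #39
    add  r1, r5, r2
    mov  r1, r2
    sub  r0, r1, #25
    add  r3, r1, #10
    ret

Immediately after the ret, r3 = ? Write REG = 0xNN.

prologue: push r3 → mem[0xe4]=0x0d, sp=0xe4
body[0] sub  r3, r5, r4 → r3=0xb6
body[1] sub  r1, r3, r1 → r1=0x19
body[2] xor  r5, r2, r3 → r5=0x4e
body[3] sub  r0, r4, #39 → r0=0x50
body[4] add  r1, r5, r2 → r1=0x46
body[5] mov  r1, r2 → r1=0xf8
body[6] sub  r0, r1, #25 → r0=0xdf
body[7] add  r3, r1, #10 → r3=0x02
epilogue: pop r3=0x0d, sp=0xe5
r3 is callee-saved → restored

REG = 0x0d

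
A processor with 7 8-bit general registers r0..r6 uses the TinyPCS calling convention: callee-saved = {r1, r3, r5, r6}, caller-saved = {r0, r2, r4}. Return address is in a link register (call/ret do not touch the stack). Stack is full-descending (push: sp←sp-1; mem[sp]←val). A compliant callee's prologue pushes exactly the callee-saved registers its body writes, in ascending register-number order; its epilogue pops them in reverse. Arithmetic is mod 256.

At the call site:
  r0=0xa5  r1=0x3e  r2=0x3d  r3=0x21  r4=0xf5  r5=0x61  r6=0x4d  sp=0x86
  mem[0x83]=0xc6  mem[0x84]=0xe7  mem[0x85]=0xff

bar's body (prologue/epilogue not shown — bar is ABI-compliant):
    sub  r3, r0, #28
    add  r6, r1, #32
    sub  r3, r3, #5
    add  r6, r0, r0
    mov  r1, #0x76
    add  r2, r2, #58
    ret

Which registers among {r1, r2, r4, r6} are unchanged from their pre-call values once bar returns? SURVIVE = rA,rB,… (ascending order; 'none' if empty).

SURVIVE = r1,r4,r6

prologue: push r1 -> mem[0x85]=0x3e, sp=0x85
prologue: push r3 -> mem[0x84]=0x21, sp=0x84
prologue: push r6 -> mem[0x83]=0x4d, sp=0x83
body[0] sub  r3, r0, #28 -> r3=0x89
body[1] add  r6, r1, #32 -> r6=0x5e
body[2] sub  r3, r3, #5 -> r3=0x84
body[3] add  r6, r0, r0 -> r6=0x4a
body[4] mov  r1, #0x76 -> r1=0x76
body[5] add  r2, r2, #58 -> r2=0x77
epilogue: pop r6=0x4d, sp=0x84
epilogue: pop r3=0x21, sp=0x85
epilogue: pop r1=0x3e, sp=0x86
r1: callee-saved, written=True
r2: caller-saved, written=True
r4: caller-saved, written=False
r6: callee-saved, written=True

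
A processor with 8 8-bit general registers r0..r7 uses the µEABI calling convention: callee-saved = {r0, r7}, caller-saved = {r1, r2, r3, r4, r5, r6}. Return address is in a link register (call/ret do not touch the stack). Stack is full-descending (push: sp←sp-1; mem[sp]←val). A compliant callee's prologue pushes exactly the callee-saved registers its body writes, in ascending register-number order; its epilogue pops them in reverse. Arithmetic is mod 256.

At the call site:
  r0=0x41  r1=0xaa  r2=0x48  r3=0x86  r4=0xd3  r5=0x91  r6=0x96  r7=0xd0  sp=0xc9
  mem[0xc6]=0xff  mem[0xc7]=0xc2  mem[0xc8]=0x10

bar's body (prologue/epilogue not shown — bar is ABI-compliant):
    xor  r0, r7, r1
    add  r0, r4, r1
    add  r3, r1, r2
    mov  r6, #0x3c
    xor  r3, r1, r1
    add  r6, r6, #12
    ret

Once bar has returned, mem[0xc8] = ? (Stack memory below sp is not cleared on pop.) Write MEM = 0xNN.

MEM = 0x41

prologue: push r0 -> mem[0xc8]=0x41, sp=0xc8
body[0] xor  r0, r7, r1 -> r0=0x7a
body[1] add  r0, r4, r1 -> r0=0x7d
body[2] add  r3, r1, r2 -> r3=0xf2
body[3] mov  r6, #0x3c -> r6=0x3c
body[4] xor  r3, r1, r1 -> r3=0x00
body[5] add  r6, r6, #12 -> r6=0x48
epilogue: pop r0=0x41, sp=0xc9
prologue pushed ['r0'] at ['0xc8']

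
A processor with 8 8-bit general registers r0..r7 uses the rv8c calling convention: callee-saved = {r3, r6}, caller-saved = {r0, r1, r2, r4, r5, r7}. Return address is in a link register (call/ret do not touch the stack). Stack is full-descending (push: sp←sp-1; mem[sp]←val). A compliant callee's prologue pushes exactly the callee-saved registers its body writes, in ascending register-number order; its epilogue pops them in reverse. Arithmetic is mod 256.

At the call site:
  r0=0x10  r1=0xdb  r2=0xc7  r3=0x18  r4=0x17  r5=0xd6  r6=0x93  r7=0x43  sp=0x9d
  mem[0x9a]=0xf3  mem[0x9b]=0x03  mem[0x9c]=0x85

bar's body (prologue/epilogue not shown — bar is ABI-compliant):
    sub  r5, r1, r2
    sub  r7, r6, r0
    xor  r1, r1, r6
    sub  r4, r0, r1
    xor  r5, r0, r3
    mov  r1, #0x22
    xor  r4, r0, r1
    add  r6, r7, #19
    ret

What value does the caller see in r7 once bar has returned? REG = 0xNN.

prologue: push r6 → mem[0x9c]=0x93, sp=0x9c
body[0] sub  r5, r1, r2 → r5=0x14
body[1] sub  r7, r6, r0 → r7=0x83
body[2] xor  r1, r1, r6 → r1=0x48
body[3] sub  r4, r0, r1 → r4=0xc8
body[4] xor  r5, r0, r3 → r5=0x08
body[5] mov  r1, #0x22 → r1=0x22
body[6] xor  r4, r0, r1 → r4=0x32
body[7] add  r6, r7, #19 → r6=0x96
epilogue: pop r6=0x93, sp=0x9d
r7 is caller-saved → body value

REG = 0x83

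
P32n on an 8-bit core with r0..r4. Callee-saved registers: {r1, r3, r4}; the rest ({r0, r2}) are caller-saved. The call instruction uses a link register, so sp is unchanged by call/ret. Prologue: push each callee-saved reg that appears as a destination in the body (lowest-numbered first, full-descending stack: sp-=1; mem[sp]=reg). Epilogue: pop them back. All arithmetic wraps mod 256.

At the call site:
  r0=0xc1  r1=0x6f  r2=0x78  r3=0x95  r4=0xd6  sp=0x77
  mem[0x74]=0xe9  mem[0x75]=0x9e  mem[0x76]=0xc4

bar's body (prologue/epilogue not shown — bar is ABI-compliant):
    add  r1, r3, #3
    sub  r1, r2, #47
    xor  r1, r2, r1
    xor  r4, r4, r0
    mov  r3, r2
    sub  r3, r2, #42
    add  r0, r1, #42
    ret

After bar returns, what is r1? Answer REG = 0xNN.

prologue: push r1 → mem[0x76]=0x6f, sp=0x76
prologue: push r3 → mem[0x75]=0x95, sp=0x75
prologue: push r4 → mem[0x74]=0xd6, sp=0x74
body[0] add  r1, r3, #3 → r1=0x98
body[1] sub  r1, r2, #47 → r1=0x49
body[2] xor  r1, r2, r1 → r1=0x31
body[3] xor  r4, r4, r0 → r4=0x17
body[4] mov  r3, r2 → r3=0x78
body[5] sub  r3, r2, #42 → r3=0x4e
body[6] add  r0, r1, #42 → r0=0x5b
epilogue: pop r4=0xd6, sp=0x75
epilogue: pop r3=0x95, sp=0x76
epilogue: pop r1=0x6f, sp=0x77
r1 is callee-saved → restored

REG = 0x6f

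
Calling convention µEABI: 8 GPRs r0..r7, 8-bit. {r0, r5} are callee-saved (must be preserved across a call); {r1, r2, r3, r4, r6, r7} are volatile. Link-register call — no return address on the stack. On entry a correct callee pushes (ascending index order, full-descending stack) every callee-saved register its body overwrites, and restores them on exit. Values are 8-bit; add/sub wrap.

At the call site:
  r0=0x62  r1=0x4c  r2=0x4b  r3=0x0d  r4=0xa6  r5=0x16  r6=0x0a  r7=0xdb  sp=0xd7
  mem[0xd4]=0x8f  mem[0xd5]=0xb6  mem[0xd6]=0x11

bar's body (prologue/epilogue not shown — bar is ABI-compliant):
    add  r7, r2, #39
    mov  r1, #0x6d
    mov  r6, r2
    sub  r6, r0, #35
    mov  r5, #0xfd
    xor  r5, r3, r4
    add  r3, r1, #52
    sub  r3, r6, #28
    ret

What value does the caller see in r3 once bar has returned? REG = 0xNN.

prologue: push r5 -> mem[0xd6]=0x16, sp=0xd6
body[0] add  r7, r2, #39 -> r7=0x72
body[1] mov  r1, #0x6d -> r1=0x6d
body[2] mov  r6, r2 -> r6=0x4b
body[3] sub  r6, r0, #35 -> r6=0x3f
body[4] mov  r5, #0xfd -> r5=0xfd
body[5] xor  r5, r3, r4 -> r5=0xab
body[6] add  r3, r1, #52 -> r3=0xa1
body[7] sub  r3, r6, #28 -> r3=0x23
epilogue: pop r5=0x16, sp=0xd7
r3 is caller-saved -> body value

REG = 0x23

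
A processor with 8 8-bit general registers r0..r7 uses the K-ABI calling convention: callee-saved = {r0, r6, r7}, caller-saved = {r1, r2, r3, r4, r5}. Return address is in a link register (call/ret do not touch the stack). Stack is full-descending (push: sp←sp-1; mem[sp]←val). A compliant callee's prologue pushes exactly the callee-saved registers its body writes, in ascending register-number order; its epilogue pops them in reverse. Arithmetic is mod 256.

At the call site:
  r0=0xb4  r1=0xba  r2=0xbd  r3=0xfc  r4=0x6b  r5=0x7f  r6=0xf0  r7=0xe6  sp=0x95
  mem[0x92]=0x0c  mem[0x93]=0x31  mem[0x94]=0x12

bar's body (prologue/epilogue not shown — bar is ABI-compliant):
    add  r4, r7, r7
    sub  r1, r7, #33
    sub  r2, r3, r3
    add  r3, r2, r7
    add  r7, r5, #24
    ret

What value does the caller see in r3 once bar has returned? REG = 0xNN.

REG = 0xe6

prologue: push r7 → mem[0x94]=0xe6, sp=0x94
body[0] add  r4, r7, r7 → r4=0xcc
body[1] sub  r1, r7, #33 → r1=0xc5
body[2] sub  r2, r3, r3 → r2=0x00
body[3] add  r3, r2, r7 → r3=0xe6
body[4] add  r7, r5, #24 → r7=0x97
epilogue: pop r7=0xe6, sp=0x95
r3 is caller-saved → body value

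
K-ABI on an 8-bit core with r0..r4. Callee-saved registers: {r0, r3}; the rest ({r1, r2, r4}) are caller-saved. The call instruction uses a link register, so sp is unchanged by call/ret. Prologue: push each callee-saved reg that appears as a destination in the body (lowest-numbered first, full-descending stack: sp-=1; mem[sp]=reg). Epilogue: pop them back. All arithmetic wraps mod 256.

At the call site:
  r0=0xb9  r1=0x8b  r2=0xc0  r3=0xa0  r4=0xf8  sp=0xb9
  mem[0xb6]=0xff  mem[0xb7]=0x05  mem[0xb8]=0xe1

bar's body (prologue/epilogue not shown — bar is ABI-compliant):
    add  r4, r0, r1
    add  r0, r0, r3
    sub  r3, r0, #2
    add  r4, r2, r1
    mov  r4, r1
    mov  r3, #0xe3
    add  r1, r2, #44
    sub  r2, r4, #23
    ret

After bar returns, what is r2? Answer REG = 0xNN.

REG = 0x74

prologue: push r0 → mem[0xb8]=0xb9, sp=0xb8
prologue: push r3 → mem[0xb7]=0xa0, sp=0xb7
body[0] add  r4, r0, r1 → r4=0x44
body[1] add  r0, r0, r3 → r0=0x59
body[2] sub  r3, r0, #2 → r3=0x57
body[3] add  r4, r2, r1 → r4=0x4b
body[4] mov  r4, r1 → r4=0x8b
body[5] mov  r3, #0xe3 → r3=0xe3
body[6] add  r1, r2, #44 → r1=0xec
body[7] sub  r2, r4, #23 → r2=0x74
epilogue: pop r3=0xa0, sp=0xb8
epilogue: pop r0=0xb9, sp=0xb9
r2 is caller-saved → body value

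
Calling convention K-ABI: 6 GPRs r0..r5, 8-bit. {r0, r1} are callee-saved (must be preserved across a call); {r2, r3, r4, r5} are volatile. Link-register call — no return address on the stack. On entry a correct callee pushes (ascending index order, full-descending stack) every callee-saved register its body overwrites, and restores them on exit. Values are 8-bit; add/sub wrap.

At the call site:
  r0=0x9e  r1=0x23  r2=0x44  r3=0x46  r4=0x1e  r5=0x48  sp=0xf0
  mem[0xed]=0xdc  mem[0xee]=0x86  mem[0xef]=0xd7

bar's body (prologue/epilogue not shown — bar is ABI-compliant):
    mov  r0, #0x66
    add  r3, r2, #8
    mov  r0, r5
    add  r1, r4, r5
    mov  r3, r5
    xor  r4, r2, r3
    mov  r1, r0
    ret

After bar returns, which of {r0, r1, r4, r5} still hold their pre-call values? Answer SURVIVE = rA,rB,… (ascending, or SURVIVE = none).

prologue: push r0 -> mem[0xef]=0x9e, sp=0xef
prologue: push r1 -> mem[0xee]=0x23, sp=0xee
body[0] mov  r0, #0x66 -> r0=0x66
body[1] add  r3, r2, #8 -> r3=0x4c
body[2] mov  r0, r5 -> r0=0x48
body[3] add  r1, r4, r5 -> r1=0x66
body[4] mov  r3, r5 -> r3=0x48
body[5] xor  r4, r2, r3 -> r4=0x0c
body[6] mov  r1, r0 -> r1=0x48
epilogue: pop r1=0x23, sp=0xef
epilogue: pop r0=0x9e, sp=0xf0
r0: callee-saved, written=True
r1: callee-saved, written=True
r4: caller-saved, written=True
r5: caller-saved, written=False

SURVIVE = r0,r1,r5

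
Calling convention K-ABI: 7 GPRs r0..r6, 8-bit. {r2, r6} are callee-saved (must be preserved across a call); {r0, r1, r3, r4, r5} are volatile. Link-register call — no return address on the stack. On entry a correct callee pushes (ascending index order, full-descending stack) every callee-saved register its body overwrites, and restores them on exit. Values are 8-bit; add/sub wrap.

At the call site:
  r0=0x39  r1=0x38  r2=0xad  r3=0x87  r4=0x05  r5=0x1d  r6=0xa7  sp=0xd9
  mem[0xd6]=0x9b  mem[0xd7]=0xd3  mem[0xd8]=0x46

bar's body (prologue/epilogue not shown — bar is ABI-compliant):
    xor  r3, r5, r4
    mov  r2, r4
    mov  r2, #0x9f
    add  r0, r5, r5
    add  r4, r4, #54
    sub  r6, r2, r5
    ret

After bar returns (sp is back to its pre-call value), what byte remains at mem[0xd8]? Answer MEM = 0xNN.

MEM = 0xad

prologue: push r2 -> mem[0xd8]=0xad, sp=0xd8
prologue: push r6 -> mem[0xd7]=0xa7, sp=0xd7
body[0] xor  r3, r5, r4 -> r3=0x18
body[1] mov  r2, r4 -> r2=0x05
body[2] mov  r2, #0x9f -> r2=0x9f
body[3] add  r0, r5, r5 -> r0=0x3a
body[4] add  r4, r4, #54 -> r4=0x3b
body[5] sub  r6, r2, r5 -> r6=0x82
epilogue: pop r6=0xa7, sp=0xd8
epilogue: pop r2=0xad, sp=0xd9
prologue pushed ['r2', 'r6'] at ['0xd8', '0xd7']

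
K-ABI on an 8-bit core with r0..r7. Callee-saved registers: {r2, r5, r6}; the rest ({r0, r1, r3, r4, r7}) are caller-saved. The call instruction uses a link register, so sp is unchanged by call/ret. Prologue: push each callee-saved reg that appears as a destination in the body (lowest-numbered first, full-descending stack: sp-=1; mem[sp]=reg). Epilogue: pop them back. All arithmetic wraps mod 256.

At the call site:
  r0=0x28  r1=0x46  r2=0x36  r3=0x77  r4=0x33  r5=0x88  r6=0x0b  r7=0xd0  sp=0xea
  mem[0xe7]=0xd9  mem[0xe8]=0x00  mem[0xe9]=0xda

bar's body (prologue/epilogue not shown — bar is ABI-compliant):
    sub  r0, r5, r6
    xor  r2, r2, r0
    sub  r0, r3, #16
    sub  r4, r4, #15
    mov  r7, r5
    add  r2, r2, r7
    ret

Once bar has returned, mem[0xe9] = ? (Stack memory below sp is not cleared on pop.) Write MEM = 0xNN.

prologue: push r2 → mem[0xe9]=0x36, sp=0xe9
body[0] sub  r0, r5, r6 → r0=0x7d
body[1] xor  r2, r2, r0 → r2=0x4b
body[2] sub  r0, r3, #16 → r0=0x67
body[3] sub  r4, r4, #15 → r4=0x24
body[4] mov  r7, r5 → r7=0x88
body[5] add  r2, r2, r7 → r2=0xd3
epilogue: pop r2=0x36, sp=0xea
prologue pushed ['r2'] at ['0xe9']

MEM = 0x36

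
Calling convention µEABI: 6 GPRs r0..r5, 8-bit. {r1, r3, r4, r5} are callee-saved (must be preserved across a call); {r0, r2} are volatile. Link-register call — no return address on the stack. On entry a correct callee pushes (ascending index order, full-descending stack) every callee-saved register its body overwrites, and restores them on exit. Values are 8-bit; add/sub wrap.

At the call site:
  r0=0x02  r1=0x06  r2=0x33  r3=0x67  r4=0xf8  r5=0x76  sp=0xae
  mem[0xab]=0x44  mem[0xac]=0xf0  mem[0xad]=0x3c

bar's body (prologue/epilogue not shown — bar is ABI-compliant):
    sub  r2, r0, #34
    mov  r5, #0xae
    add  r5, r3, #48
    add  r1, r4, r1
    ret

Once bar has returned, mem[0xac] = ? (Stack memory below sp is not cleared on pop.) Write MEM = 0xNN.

prologue: push r1 → mem[0xad]=0x06, sp=0xad
prologue: push r5 → mem[0xac]=0x76, sp=0xac
body[0] sub  r2, r0, #34 → r2=0xe0
body[1] mov  r5, #0xae → r5=0xae
body[2] add  r5, r3, #48 → r5=0x97
body[3] add  r1, r4, r1 → r1=0xfe
epilogue: pop r5=0x76, sp=0xad
epilogue: pop r1=0x06, sp=0xae
prologue pushed ['r1', 'r5'] at ['0xad', '0xac']

MEM = 0x76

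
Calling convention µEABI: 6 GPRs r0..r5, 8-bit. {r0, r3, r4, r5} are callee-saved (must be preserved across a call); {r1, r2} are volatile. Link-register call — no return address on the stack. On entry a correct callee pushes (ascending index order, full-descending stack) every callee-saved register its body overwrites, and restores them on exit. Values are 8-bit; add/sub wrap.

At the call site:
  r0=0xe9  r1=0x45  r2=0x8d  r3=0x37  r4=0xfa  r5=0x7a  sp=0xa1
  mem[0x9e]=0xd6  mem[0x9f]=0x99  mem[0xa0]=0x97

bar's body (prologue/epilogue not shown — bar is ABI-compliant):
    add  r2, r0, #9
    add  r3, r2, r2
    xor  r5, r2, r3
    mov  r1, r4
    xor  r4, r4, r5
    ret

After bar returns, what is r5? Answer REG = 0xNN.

prologue: push r3 -> mem[0xa0]=0x37, sp=0xa0
prologue: push r4 -> mem[0x9f]=0xfa, sp=0x9f
prologue: push r5 -> mem[0x9e]=0x7a, sp=0x9e
body[0] add  r2, r0, #9 -> r2=0xf2
body[1] add  r3, r2, r2 -> r3=0xe4
body[2] xor  r5, r2, r3 -> r5=0x16
body[3] mov  r1, r4 -> r1=0xfa
body[4] xor  r4, r4, r5 -> r4=0xec
epilogue: pop r5=0x7a, sp=0x9f
epilogue: pop r4=0xfa, sp=0xa0
epilogue: pop r3=0x37, sp=0xa1
r5 is callee-saved -> restored

REG = 0x7a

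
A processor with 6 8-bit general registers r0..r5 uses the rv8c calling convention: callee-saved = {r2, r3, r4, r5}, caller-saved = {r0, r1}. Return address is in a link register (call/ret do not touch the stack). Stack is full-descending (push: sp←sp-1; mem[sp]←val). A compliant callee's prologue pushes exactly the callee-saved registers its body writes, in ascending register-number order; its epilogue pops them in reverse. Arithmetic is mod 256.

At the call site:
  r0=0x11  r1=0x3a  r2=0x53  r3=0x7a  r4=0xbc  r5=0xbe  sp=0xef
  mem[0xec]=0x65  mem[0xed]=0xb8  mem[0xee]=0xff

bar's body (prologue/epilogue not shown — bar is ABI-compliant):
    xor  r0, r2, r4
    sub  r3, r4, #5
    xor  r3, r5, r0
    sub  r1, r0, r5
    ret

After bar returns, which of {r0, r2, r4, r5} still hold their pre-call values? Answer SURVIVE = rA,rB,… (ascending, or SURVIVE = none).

prologue: push r3 -> mem[0xee]=0x7a, sp=0xee
body[0] xor  r0, r2, r4 -> r0=0xef
body[1] sub  r3, r4, #5 -> r3=0xb7
body[2] xor  r3, r5, r0 -> r3=0x51
body[3] sub  r1, r0, r5 -> r1=0x31
epilogue: pop r3=0x7a, sp=0xef
r0: caller-saved, written=True
r2: callee-saved, written=False
r4: callee-saved, written=False
r5: callee-saved, written=False

SURVIVE = r2,r4,r5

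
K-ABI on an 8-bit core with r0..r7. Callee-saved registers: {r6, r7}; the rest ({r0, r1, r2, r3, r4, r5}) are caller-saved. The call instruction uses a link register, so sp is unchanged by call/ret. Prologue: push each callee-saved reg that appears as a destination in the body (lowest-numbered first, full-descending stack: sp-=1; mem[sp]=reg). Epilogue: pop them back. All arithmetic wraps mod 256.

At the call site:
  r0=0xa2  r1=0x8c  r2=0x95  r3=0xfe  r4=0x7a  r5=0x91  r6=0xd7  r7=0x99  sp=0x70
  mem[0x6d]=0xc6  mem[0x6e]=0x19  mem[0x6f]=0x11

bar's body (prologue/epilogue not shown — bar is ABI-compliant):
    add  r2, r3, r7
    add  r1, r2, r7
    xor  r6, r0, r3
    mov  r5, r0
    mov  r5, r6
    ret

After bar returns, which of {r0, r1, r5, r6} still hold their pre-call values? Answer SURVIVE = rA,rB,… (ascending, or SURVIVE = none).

SURVIVE = r0,r6

prologue: push r6 → mem[0x6f]=0xd7, sp=0x6f
body[0] add  r2, r3, r7 → r2=0x97
body[1] add  r1, r2, r7 → r1=0x30
body[2] xor  r6, r0, r3 → r6=0x5c
body[3] mov  r5, r0 → r5=0xa2
body[4] mov  r5, r6 → r5=0x5c
epilogue: pop r6=0xd7, sp=0x70
r0: caller-saved, written=False
r1: caller-saved, written=True
r5: caller-saved, written=True
r6: callee-saved, written=True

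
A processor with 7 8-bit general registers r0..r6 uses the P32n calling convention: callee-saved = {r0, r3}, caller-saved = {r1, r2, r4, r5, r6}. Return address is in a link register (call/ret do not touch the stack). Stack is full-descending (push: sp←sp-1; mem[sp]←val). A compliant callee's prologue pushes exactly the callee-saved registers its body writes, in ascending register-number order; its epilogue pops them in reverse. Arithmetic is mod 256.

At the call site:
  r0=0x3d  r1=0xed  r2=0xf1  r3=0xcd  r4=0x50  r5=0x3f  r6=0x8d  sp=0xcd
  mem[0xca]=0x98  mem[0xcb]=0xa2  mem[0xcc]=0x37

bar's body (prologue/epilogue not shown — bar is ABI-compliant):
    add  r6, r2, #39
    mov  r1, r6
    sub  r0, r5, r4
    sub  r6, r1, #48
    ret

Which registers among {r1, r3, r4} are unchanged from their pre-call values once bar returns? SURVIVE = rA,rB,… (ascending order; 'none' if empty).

SURVIVE = r3,r4

prologue: push r0 -> mem[0xcc]=0x3d, sp=0xcc
body[0] add  r6, r2, #39 -> r6=0x18
body[1] mov  r1, r6 -> r1=0x18
body[2] sub  r0, r5, r4 -> r0=0xef
body[3] sub  r6, r1, #48 -> r6=0xe8
epilogue: pop r0=0x3d, sp=0xcd
r1: caller-saved, written=True
r3: callee-saved, written=False
r4: caller-saved, written=False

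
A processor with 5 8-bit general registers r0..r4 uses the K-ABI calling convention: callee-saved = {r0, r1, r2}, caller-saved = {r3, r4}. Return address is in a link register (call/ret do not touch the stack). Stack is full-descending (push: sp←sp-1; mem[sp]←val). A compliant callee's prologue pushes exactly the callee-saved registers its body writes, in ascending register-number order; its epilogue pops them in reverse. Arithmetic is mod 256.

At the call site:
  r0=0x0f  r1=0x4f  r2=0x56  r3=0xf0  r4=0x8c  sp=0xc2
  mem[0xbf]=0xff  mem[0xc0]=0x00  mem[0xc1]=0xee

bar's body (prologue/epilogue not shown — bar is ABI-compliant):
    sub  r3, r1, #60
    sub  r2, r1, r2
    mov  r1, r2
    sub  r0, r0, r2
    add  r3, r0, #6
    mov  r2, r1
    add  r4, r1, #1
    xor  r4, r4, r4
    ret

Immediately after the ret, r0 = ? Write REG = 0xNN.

prologue: push r0 → mem[0xc1]=0x0f, sp=0xc1
prologue: push r1 → mem[0xc0]=0x4f, sp=0xc0
prologue: push r2 → mem[0xbf]=0x56, sp=0xbf
body[0] sub  r3, r1, #60 → r3=0x13
body[1] sub  r2, r1, r2 → r2=0xf9
body[2] mov  r1, r2 → r1=0xf9
body[3] sub  r0, r0, r2 → r0=0x16
body[4] add  r3, r0, #6 → r3=0x1c
body[5] mov  r2, r1 → r2=0xf9
body[6] add  r4, r1, #1 → r4=0xfa
body[7] xor  r4, r4, r4 → r4=0x00
epilogue: pop r2=0x56, sp=0xc0
epilogue: pop r1=0x4f, sp=0xc1
epilogue: pop r0=0x0f, sp=0xc2
r0 is callee-saved → restored

REG = 0x0f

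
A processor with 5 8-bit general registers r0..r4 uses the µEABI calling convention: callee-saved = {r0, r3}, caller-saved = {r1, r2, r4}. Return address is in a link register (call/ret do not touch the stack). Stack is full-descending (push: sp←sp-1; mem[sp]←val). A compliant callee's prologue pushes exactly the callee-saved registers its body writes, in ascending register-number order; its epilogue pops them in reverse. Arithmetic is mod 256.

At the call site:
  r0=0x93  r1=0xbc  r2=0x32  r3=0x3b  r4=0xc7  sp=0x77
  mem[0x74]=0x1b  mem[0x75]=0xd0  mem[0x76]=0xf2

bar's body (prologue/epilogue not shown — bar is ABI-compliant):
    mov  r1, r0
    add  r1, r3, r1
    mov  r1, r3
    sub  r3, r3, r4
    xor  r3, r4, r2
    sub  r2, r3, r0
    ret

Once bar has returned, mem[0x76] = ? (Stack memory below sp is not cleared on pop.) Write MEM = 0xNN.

prologue: push r3 -> mem[0x76]=0x3b, sp=0x76
body[0] mov  r1, r0 -> r1=0x93
body[1] add  r1, r3, r1 -> r1=0xce
body[2] mov  r1, r3 -> r1=0x3b
body[3] sub  r3, r3, r4 -> r3=0x74
body[4] xor  r3, r4, r2 -> r3=0xf5
body[5] sub  r2, r3, r0 -> r2=0x62
epilogue: pop r3=0x3b, sp=0x77
prologue pushed ['r3'] at ['0x76']

MEM = 0x3b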